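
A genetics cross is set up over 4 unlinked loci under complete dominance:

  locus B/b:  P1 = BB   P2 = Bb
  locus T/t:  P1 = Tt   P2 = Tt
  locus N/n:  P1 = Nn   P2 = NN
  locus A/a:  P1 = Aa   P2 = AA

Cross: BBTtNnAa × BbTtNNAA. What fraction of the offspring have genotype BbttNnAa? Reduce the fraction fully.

BBTtNnAa gametes: BTNA×2, BTNa×2, BTnA×2, BTna×2, BtNA×2, BtNa×2, BtnA×2, Btna×2
BbTtNNAA gametes: BTNA×4, BtNA×4, bTNA×4, btNA×4
BBTtNnAa×BbTtNNAA grid (16·16=256): BBTTNNAA=8 BBTTNNAa=8 BBTTNnAA=8 BBTTNnAa=8 BBTtNNAA=16 BBTtNNAa=16 BBTtNnAA=16 BBTtNnAa=16 BBttNNAA=8 BBttNNAa=8 BBttNnAA=8 BBttNnAa=8 BbTTNNAA=8 BbTTNNAa=8 BbTTNnAA=8 BbTTNnAa=8 BbTtNNAA=16 BbTtNNAa=16 BbTtNnAA=16 BbTtNnAa=16 BbttNNAA=8 BbttNNAa=8 BbttNnAA=8 BbttNnAa=8
BbttNnAa hits 8/256; gcd=8; 8÷8/256÷8 = 1/32

P(BbttNnAa) = 1/32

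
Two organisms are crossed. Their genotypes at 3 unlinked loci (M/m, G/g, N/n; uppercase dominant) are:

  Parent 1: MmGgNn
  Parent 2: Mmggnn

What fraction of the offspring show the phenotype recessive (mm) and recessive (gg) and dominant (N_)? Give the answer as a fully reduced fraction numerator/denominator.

P(mm gg N_) = 1/16

MmGgNn gametes: MGN×1, MGn×1, MgN×1, Mgn×1, mGN×1, mGn×1, mgN×1, mgn×1
Mmggnn gametes: Mgn×4, mgn×4
MmGgNn×Mmggnn grid (8·8=64): MMGgNn=4 MMGgnn=4 MMggNn=4 MMggnn=4 MmGgNn=8 MmGgnn=8 MmggNn=8 Mmggnn=8 mmGgNn=4 mmGgnn=4 mmggNn=4 mmggnn=4
mm gg N_ hits 4/64; gcd=4; 4÷4/64÷4 = 1/16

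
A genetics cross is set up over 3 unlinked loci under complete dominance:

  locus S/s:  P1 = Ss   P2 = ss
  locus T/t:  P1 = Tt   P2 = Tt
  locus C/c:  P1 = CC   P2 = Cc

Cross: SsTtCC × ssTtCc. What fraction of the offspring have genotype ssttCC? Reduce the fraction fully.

SsTtCC gametes: STC×2, StC×2, sTC×2, stC×2
ssTtCc gametes: sTC×2, sTc×2, stC×2, stc×2
SsTtCC×ssTtCc grid (8·8=64): SsTTCC=4 SsTTCc=4 SsTtCC=8 SsTtCc=8 SsttCC=4 SsttCc=4 ssTTCC=4 ssTTCc=4 ssTtCC=8 ssTtCc=8 ssttCC=4 ssttCc=4
ssttCC hits 4/64; gcd=4; 4÷4/64÷4 = 1/16

P(ssttCC) = 1/16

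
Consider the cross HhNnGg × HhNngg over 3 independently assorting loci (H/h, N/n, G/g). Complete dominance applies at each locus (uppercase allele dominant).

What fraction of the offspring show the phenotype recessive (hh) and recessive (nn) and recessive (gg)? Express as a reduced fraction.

P(hh nn gg) = 1/32

HhNnGg gametes: HNG×1, HNg×1, HnG×1, Hng×1, hNG×1, hNg×1, hnG×1, hng×1
HhNngg gametes: HNg×2, Hng×2, hNg×2, hng×2
HhNnGg×HhNngg grid (8·8=64): HHNNGg=2 HHNNgg=2 HHNnGg=4 HHNngg=4 HHnnGg=2 HHnngg=2 HhNNGg=4 HhNNgg=4 HhNnGg=8 HhNngg=8 HhnnGg=4 Hhnngg=4 hhNNGg=2 hhNNgg=2 hhNnGg=4 hhNngg=4 hhnnGg=2 hhnngg=2
hh nn gg hits 2/64; gcd=2; 2÷2/64÷2 = 1/32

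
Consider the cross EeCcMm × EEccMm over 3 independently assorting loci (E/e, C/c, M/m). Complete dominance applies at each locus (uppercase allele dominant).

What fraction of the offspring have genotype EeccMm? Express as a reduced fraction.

P(EeccMm) = 1/8

EeCcMm gametes: ECM×1, ECm×1, EcM×1, Ecm×1, eCM×1, eCm×1, ecM×1, ecm×1
EEccMm gametes: EcM×4, Ecm×4
EeCcMm×EEccMm grid (8·8=64): EECcMM=4 EECcMm=8 EECcmm=4 EEccMM=4 EEccMm=8 EEccmm=4 EeCcMM=4 EeCcMm=8 EeCcmm=4 EeccMM=4 EeccMm=8 Eeccmm=4
EeccMm hits 8/64; gcd=8; 8÷8/64÷8 = 1/8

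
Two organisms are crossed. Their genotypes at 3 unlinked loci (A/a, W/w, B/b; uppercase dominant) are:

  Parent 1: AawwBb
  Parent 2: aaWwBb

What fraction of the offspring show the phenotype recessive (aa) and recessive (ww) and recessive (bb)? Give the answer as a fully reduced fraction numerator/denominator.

AawwBb gametes: AwB×2, Awb×2, awB×2, awb×2
aaWwBb gametes: aWB×2, aWb×2, awB×2, awb×2
AawwBb×aaWwBb grid (8·8=64): AaWwBB=4 AaWwBb=8 AaWwbb=4 AawwBB=4 AawwBb=8 Aawwbb=4 aaWwBB=4 aaWwBb=8 aaWwbb=4 aawwBB=4 aawwBb=8 aawwbb=4
aa ww bb hits 4/64; gcd=4; 4÷4/64÷4 = 1/16

P(aa ww bb) = 1/16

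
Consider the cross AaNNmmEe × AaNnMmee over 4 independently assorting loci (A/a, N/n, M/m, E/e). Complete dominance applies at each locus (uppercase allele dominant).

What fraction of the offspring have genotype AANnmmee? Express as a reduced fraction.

P(AANnmmee) = 1/32

AaNNmmEe gametes: ANmE×4, ANme×4, aNmE×4, aNme×4
AaNnMmee gametes: ANMe×2, ANme×2, AnMe×2, Anme×2, aNMe×2, aNme×2, anMe×2, anme×2
AaNNmmEe×AaNnMmee grid (16·16=256): AANNMmEe=8 AANNMmee=8 AANNmmEe=8 AANNmmee=8 AANnMmEe=8 AANnMmee=8 AANnmmEe=8 AANnmmee=8 AaNNMmEe=16 AaNNMmee=16 AaNNmmEe=16 AaNNmmee=16 AaNnMmEe=16 AaNnMmee=16 AaNnmmEe=16 AaNnmmee=16 aaNNMmEe=8 aaNNMmee=8 aaNNmmEe=8 aaNNmmee=8 aaNnMmEe=8 aaNnMmee=8 aaNnmmEe=8 aaNnmmee=8
AANnmmee hits 8/256; gcd=8; 8÷8/256÷8 = 1/32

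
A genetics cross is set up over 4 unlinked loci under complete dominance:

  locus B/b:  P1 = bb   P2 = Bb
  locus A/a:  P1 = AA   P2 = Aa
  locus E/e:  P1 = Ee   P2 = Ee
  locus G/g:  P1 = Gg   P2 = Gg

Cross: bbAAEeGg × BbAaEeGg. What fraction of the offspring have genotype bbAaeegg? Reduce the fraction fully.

bbAAEeGg gametes: bAEG×4, bAEg×4, bAeG×4, bAeg×4
BbAaEeGg gametes: BAEG×1, BAEg×1, BAeG×1, BAeg×1, BaEG×1, BaEg×1, BaeG×1, Baeg×1, bAEG×1, bAEg×1, bAeG×1, bAeg×1, baEG×1, baEg×1, baeG×1, baeg×1
bbAAEeGg×BbAaEeGg grid (16·16=256): BbAAEEGG=4 BbAAEEGg=8 BbAAEEgg=4 BbAAEeGG=8 BbAAEeGg=16 BbAAEegg=8 BbAAeeGG=4 BbAAeeGg=8 BbAAeegg=4 BbAaEEGG=4 BbAaEEGg=8 BbAaEEgg=4 BbAaEeGG=8 BbAaEeGg=16 BbAaEegg=8 BbAaeeGG=4 BbAaeeGg=8 BbAaeegg=4 bbAAEEGG=4 bbAAEEGg=8 bbAAEEgg=4 bbAAEeGG=8 bbAAEeGg=16 bbAAEegg=8 bbAAeeGG=4 bbAAeeGg=8 bbAAeegg=4 bbAaEEGG=4 bbAaEEGg=8 bbAaEEgg=4 bbAaEeGG=8 bbAaEeGg=16 bbAaEegg=8 bbAaeeGG=4 bbAaeeGg=8 bbAaeegg=4
bbAaeegg hits 4/256; gcd=4; 4÷4/256÷4 = 1/64

P(bbAaeegg) = 1/64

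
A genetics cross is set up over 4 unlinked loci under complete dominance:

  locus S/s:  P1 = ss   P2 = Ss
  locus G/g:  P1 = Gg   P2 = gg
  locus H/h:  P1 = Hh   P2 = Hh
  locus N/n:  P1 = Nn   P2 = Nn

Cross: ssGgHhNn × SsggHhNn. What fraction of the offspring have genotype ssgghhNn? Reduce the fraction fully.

P(ssgghhNn) = 1/32

ssGgHhNn gametes: sGHN×2, sGHn×2, sGhN×2, sGhn×2, sgHN×2, sgHn×2, sghN×2, sghn×2
SsggHhNn gametes: SgHN×2, SgHn×2, SghN×2, Sghn×2, sgHN×2, sgHn×2, sghN×2, sghn×2
ssGgHhNn×SsggHhNn grid (16·16=256): SsGgHHNN=4 SsGgHHNn=8 SsGgHHnn=4 SsGgHhNN=8 SsGgHhNn=16 SsGgHhnn=8 SsGghhNN=4 SsGghhNn=8 SsGghhnn=4 SsggHHNN=4 SsggHHNn=8 SsggHHnn=4 SsggHhNN=8 SsggHhNn=16 SsggHhnn=8 SsgghhNN=4 SsgghhNn=8 Ssgghhnn=4 ssGgHHNN=4 ssGgHHNn=8 ssGgHHnn=4 ssGgHhNN=8 ssGgHhNn=16 ssGgHhnn=8 ssGghhNN=4 ssGghhNn=8 ssGghhnn=4 ssggHHNN=4 ssggHHNn=8 ssggHHnn=4 ssggHhNN=8 ssggHhNn=16 ssggHhnn=8 ssgghhNN=4 ssgghhNn=8 ssgghhnn=4
ssgghhNn hits 8/256; gcd=8; 8÷8/256÷8 = 1/32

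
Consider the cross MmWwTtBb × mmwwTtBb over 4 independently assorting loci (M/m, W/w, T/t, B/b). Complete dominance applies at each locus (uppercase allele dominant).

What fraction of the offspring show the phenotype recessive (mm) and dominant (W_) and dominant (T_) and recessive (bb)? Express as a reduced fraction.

MmWwTtBb gametes: MWTB×1, MWTb×1, MWtB×1, MWtb×1, MwTB×1, MwTb×1, MwtB×1, Mwtb×1, mWTB×1, mWTb×1, mWtB×1, mWtb×1, mwTB×1, mwTb×1, mwtB×1, mwtb×1
mmwwTtBb gametes: mwTB×4, mwTb×4, mwtB×4, mwtb×4
MmWwTtBb×mmwwTtBb grid (16·16=256): MmWwTTBB=4 MmWwTTBb=8 MmWwTTbb=4 MmWwTtBB=8 MmWwTtBb=16 MmWwTtbb=8 MmWwttBB=4 MmWwttBb=8 MmWwttbb=4 MmwwTTBB=4 MmwwTTBb=8 MmwwTTbb=4 MmwwTtBB=8 MmwwTtBb=16 MmwwTtbb=8 MmwwttBB=4 MmwwttBb=8 Mmwwttbb=4 mmWwTTBB=4 mmWwTTBb=8 mmWwTTbb=4 mmWwTtBB=8 mmWwTtBb=16 mmWwTtbb=8 mmWwttBB=4 mmWwttBb=8 mmWwttbb=4 mmwwTTBB=4 mmwwTTBb=8 mmwwTTbb=4 mmwwTtBB=8 mmwwTtBb=16 mmwwTtbb=8 mmwwttBB=4 mmwwttBb=8 mmwwttbb=4
mm W_ T_ bb hits 12/256; gcd=4; 12÷4/256÷4 = 3/64

P(mm W_ T_ bb) = 3/64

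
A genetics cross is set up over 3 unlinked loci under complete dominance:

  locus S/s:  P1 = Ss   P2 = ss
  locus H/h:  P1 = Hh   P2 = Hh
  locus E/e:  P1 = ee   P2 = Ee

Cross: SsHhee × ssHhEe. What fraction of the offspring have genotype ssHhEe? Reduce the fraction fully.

SsHhee gametes: SHe×2, She×2, sHe×2, she×2
ssHhEe gametes: sHE×2, sHe×2, shE×2, she×2
SsHhee×ssHhEe grid (8·8=64): SsHHEe=4 SsHHee=4 SsHhEe=8 SsHhee=8 SshhEe=4 Sshhee=4 ssHHEe=4 ssHHee=4 ssHhEe=8 ssHhee=8 sshhEe=4 sshhee=4
ssHhEe hits 8/64; gcd=8; 8÷8/64÷8 = 1/8

P(ssHhEe) = 1/8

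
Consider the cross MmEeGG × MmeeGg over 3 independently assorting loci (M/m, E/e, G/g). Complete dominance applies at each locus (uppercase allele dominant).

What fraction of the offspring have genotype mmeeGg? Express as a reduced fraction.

P(mmeeGg) = 1/16

MmEeGG gametes: MEG×2, MeG×2, mEG×2, meG×2
MmeeGg gametes: MeG×2, Meg×2, meG×2, meg×2
MmEeGG×MmeeGg grid (8·8=64): MMEeGG=4 MMEeGg=4 MMeeGG=4 MMeeGg=4 MmEeGG=8 MmEeGg=8 MmeeGG=8 MmeeGg=8 mmEeGG=4 mmEeGg=4 mmeeGG=4 mmeeGg=4
mmeeGg hits 4/64; gcd=4; 4÷4/64÷4 = 1/16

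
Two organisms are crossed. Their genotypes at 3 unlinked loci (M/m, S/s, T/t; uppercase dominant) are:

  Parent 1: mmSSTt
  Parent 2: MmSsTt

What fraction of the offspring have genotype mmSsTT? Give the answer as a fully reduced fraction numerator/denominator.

P(mmSsTT) = 1/16

mmSSTt gametes: mST×4, mSt×4
MmSsTt gametes: MST×1, MSt×1, MsT×1, Mst×1, mST×1, mSt×1, msT×1, mst×1
mmSSTt×MmSsTt grid (8·8=64): MmSSTT=4 MmSSTt=8 MmSStt=4 MmSsTT=4 MmSsTt=8 MmSstt=4 mmSSTT=4 mmSSTt=8 mmSStt=4 mmSsTT=4 mmSsTt=8 mmSstt=4
mmSsTT hits 4/64; gcd=4; 4÷4/64÷4 = 1/16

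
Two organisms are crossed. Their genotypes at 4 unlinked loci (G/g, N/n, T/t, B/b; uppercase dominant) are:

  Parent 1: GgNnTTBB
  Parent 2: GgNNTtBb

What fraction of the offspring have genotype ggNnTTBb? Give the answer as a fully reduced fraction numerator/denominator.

GgNnTTBB gametes: GNTB×4, GnTB×4, gNTB×4, gnTB×4
GgNNTtBb gametes: GNTB×2, GNTb×2, GNtB×2, GNtb×2, gNTB×2, gNTb×2, gNtB×2, gNtb×2
GgNnTTBB×GgNNTtBb grid (16·16=256): GGNNTTBB=8 GGNNTTBb=8 GGNNTtBB=8 GGNNTtBb=8 GGNnTTBB=8 GGNnTTBb=8 GGNnTtBB=8 GGNnTtBb=8 GgNNTTBB=16 GgNNTTBb=16 GgNNTtBB=16 GgNNTtBb=16 GgNnTTBB=16 GgNnTTBb=16 GgNnTtBB=16 GgNnTtBb=16 ggNNTTBB=8 ggNNTTBb=8 ggNNTtBB=8 ggNNTtBb=8 ggNnTTBB=8 ggNnTTBb=8 ggNnTtBB=8 ggNnTtBb=8
ggNnTTBb hits 8/256; gcd=8; 8÷8/256÷8 = 1/32

P(ggNnTTBb) = 1/32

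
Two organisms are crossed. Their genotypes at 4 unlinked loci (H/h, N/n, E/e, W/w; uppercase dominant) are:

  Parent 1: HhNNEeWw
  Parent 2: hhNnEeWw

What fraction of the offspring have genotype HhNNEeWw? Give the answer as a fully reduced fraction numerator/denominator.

HhNNEeWw gametes: HNEW×2, HNEw×2, HNeW×2, HNew×2, hNEW×2, hNEw×2, hNeW×2, hNew×2
hhNnEeWw gametes: hNEW×2, hNEw×2, hNeW×2, hNew×2, hnEW×2, hnEw×2, hneW×2, hnew×2
HhNNEeWw×hhNnEeWw grid (16·16=256): HhNNEEWW=4 HhNNEEWw=8 HhNNEEww=4 HhNNEeWW=8 HhNNEeWw=16 HhNNEeww=8 HhNNeeWW=4 HhNNeeWw=8 HhNNeeww=4 HhNnEEWW=4 HhNnEEWw=8 HhNnEEww=4 HhNnEeWW=8 HhNnEeWw=16 HhNnEeww=8 HhNneeWW=4 HhNneeWw=8 HhNneeww=4 hhNNEEWW=4 hhNNEEWw=8 hhNNEEww=4 hhNNEeWW=8 hhNNEeWw=16 hhNNEeww=8 hhNNeeWW=4 hhNNeeWw=8 hhNNeeww=4 hhNnEEWW=4 hhNnEEWw=8 hhNnEEww=4 hhNnEeWW=8 hhNnEeWw=16 hhNnEeww=8 hhNneeWW=4 hhNneeWw=8 hhNneeww=4
HhNNEeWw hits 16/256; gcd=16; 16÷16/256÷16 = 1/16

P(HhNNEeWw) = 1/16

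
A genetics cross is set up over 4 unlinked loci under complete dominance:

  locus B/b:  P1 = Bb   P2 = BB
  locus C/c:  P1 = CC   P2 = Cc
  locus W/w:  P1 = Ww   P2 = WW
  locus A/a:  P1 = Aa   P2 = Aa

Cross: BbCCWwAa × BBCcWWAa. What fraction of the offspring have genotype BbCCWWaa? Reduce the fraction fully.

P(BbCCWWaa) = 1/32

BbCCWwAa gametes: BCWA×2, BCWa×2, BCwA×2, BCwa×2, bCWA×2, bCWa×2, bCwA×2, bCwa×2
BBCcWWAa gametes: BCWA×4, BCWa×4, BcWA×4, BcWa×4
BbCCWwAa×BBCcWWAa grid (16·16=256): BBCCWWAA=8 BBCCWWAa=16 BBCCWWaa=8 BBCCWwAA=8 BBCCWwAa=16 BBCCWwaa=8 BBCcWWAA=8 BBCcWWAa=16 BBCcWWaa=8 BBCcWwAA=8 BBCcWwAa=16 BBCcWwaa=8 BbCCWWAA=8 BbCCWWAa=16 BbCCWWaa=8 BbCCWwAA=8 BbCCWwAa=16 BbCCWwaa=8 BbCcWWAA=8 BbCcWWAa=16 BbCcWWaa=8 BbCcWwAA=8 BbCcWwAa=16 BbCcWwaa=8
BbCCWWaa hits 8/256; gcd=8; 8÷8/256÷8 = 1/32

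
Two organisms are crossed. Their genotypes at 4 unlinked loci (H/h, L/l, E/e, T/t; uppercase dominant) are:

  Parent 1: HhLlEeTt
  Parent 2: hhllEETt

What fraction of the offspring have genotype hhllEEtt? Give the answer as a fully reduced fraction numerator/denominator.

P(hhllEEtt) = 1/32

HhLlEeTt gametes: HLET×1, HLEt×1, HLeT×1, HLet×1, HlET×1, HlEt×1, HleT×1, Hlet×1, hLET×1, hLEt×1, hLeT×1, hLet×1, hlET×1, hlEt×1, hleT×1, hlet×1
hhllEETt gametes: hlET×8, hlEt×8
HhLlEeTt×hhllEETt grid (16·16=256): HhLlEETT=8 HhLlEETt=16 HhLlEEtt=8 HhLlEeTT=8 HhLlEeTt=16 HhLlEett=8 HhllEETT=8 HhllEETt=16 HhllEEtt=8 HhllEeTT=8 HhllEeTt=16 HhllEett=8 hhLlEETT=8 hhLlEETt=16 hhLlEEtt=8 hhLlEeTT=8 hhLlEeTt=16 hhLlEett=8 hhllEETT=8 hhllEETt=16 hhllEEtt=8 hhllEeTT=8 hhllEeTt=16 hhllEett=8
hhllEEtt hits 8/256; gcd=8; 8÷8/256÷8 = 1/32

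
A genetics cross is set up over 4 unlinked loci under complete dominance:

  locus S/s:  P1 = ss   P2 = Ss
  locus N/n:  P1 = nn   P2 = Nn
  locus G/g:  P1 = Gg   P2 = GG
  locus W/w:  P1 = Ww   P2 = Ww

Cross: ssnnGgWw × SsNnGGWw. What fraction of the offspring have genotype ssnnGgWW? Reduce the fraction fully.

P(ssnnGgWW) = 1/32

ssnnGgWw gametes: snGW×4, snGw×4, sngW×4, sngw×4
SsNnGGWw gametes: SNGW×2, SNGw×2, SnGW×2, SnGw×2, sNGW×2, sNGw×2, snGW×2, snGw×2
ssnnGgWw×SsNnGGWw grid (16·16=256): SsNnGGWW=8 SsNnGGWw=16 SsNnGGww=8 SsNnGgWW=8 SsNnGgWw=16 SsNnGgww=8 SsnnGGWW=8 SsnnGGWw=16 SsnnGGww=8 SsnnGgWW=8 SsnnGgWw=16 SsnnGgww=8 ssNnGGWW=8 ssNnGGWw=16 ssNnGGww=8 ssNnGgWW=8 ssNnGgWw=16 ssNnGgww=8 ssnnGGWW=8 ssnnGGWw=16 ssnnGGww=8 ssnnGgWW=8 ssnnGgWw=16 ssnnGgww=8
ssnnGgWW hits 8/256; gcd=8; 8÷8/256÷8 = 1/32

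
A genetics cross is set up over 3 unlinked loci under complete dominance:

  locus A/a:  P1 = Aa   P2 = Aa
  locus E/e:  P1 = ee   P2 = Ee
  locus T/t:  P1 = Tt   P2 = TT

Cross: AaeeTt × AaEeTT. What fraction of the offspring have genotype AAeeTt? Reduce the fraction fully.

AaeeTt gametes: AeT×2, Aet×2, aeT×2, aet×2
AaEeTT gametes: AET×2, AeT×2, aET×2, aeT×2
AaeeTt×AaEeTT grid (8·8=64): AAEeTT=4 AAEeTt=4 AAeeTT=4 AAeeTt=4 AaEeTT=8 AaEeTt=8 AaeeTT=8 AaeeTt=8 aaEeTT=4 aaEeTt=4 aaeeTT=4 aaeeTt=4
AAeeTt hits 4/64; gcd=4; 4÷4/64÷4 = 1/16

P(AAeeTt) = 1/16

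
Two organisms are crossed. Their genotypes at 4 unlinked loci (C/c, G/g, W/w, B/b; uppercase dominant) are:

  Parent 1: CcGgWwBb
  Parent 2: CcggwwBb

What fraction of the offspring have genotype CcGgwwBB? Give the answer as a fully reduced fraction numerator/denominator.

CcGgWwBb gametes: CGWB×1, CGWb×1, CGwB×1, CGwb×1, CgWB×1, CgWb×1, CgwB×1, Cgwb×1, cGWB×1, cGWb×1, cGwB×1, cGwb×1, cgWB×1, cgWb×1, cgwB×1, cgwb×1
CcggwwBb gametes: CgwB×4, Cgwb×4, cgwB×4, cgwb×4
CcGgWwBb×CcggwwBb grid (16·16=256): CCGgWwBB=4 CCGgWwBb=8 CCGgWwbb=4 CCGgwwBB=4 CCGgwwBb=8 CCGgwwbb=4 CCggWwBB=4 CCggWwBb=8 CCggWwbb=4 CCggwwBB=4 CCggwwBb=8 CCggwwbb=4 CcGgWwBB=8 CcGgWwBb=16 CcGgWwbb=8 CcGgwwBB=8 CcGgwwBb=16 CcGgwwbb=8 CcggWwBB=8 CcggWwBb=16 CcggWwbb=8 CcggwwBB=8 CcggwwBb=16 Ccggwwbb=8 ccGgWwBB=4 ccGgWwBb=8 ccGgWwbb=4 ccGgwwBB=4 ccGgwwBb=8 ccGgwwbb=4 ccggWwBB=4 ccggWwBb=8 ccggWwbb=4 ccggwwBB=4 ccggwwBb=8 ccggwwbb=4
CcGgwwBB hits 8/256; gcd=8; 8÷8/256÷8 = 1/32

P(CcGgwwBB) = 1/32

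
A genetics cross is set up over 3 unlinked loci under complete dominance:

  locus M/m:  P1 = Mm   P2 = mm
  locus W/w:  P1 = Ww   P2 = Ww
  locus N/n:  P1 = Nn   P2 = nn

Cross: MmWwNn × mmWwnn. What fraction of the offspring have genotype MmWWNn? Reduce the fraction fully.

MmWwNn gametes: MWN×1, MWn×1, MwN×1, Mwn×1, mWN×1, mWn×1, mwN×1, mwn×1
mmWwnn gametes: mWn×4, mwn×4
MmWwNn×mmWwnn grid (8·8=64): MmWWNn=4 MmWWnn=4 MmWwNn=8 MmWwnn=8 MmwwNn=4 Mmwwnn=4 mmWWNn=4 mmWWnn=4 mmWwNn=8 mmWwnn=8 mmwwNn=4 mmwwnn=4
MmWWNn hits 4/64; gcd=4; 4÷4/64÷4 = 1/16

P(MmWWNn) = 1/16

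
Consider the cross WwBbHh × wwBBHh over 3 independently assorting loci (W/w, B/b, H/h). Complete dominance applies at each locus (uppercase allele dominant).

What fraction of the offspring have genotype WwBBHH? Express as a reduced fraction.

P(WwBBHH) = 1/16

WwBbHh gametes: WBH×1, WBh×1, WbH×1, Wbh×1, wBH×1, wBh×1, wbH×1, wbh×1
wwBBHh gametes: wBH×4, wBh×4
WwBbHh×wwBBHh grid (8·8=64): WwBBHH=4 WwBBHh=8 WwBBhh=4 WwBbHH=4 WwBbHh=8 WwBbhh=4 wwBBHH=4 wwBBHh=8 wwBBhh=4 wwBbHH=4 wwBbHh=8 wwBbhh=4
WwBBHH hits 4/64; gcd=4; 4÷4/64÷4 = 1/16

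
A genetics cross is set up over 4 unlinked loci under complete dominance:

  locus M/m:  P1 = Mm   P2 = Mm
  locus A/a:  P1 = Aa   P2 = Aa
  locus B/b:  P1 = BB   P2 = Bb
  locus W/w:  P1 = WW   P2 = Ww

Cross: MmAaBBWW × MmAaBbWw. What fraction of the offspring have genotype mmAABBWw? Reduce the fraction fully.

P(mmAABBWw) = 1/64

MmAaBBWW gametes: MABW×4, MaBW×4, mABW×4, maBW×4
MmAaBbWw gametes: MABW×1, MABw×1, MAbW×1, MAbw×1, MaBW×1, MaBw×1, MabW×1, Mabw×1, mABW×1, mABw×1, mAbW×1, mAbw×1, maBW×1, maBw×1, mabW×1, mabw×1
MmAaBBWW×MmAaBbWw grid (16·16=256): MMAABBWW=4 MMAABBWw=4 MMAABbWW=4 MMAABbWw=4 MMAaBBWW=8 MMAaBBWw=8 MMAaBbWW=8 MMAaBbWw=8 MMaaBBWW=4 MMaaBBWw=4 MMaaBbWW=4 MMaaBbWw=4 MmAABBWW=8 MmAABBWw=8 MmAABbWW=8 MmAABbWw=8 MmAaBBWW=16 MmAaBBWw=16 MmAaBbWW=16 MmAaBbWw=16 MmaaBBWW=8 MmaaBBWw=8 MmaaBbWW=8 MmaaBbWw=8 mmAABBWW=4 mmAABBWw=4 mmAABbWW=4 mmAABbWw=4 mmAaBBWW=8 mmAaBBWw=8 mmAaBbWW=8 mmAaBbWw=8 mmaaBBWW=4 mmaaBBWw=4 mmaaBbWW=4 mmaaBbWw=4
mmAABBWw hits 4/256; gcd=4; 4÷4/256÷4 = 1/64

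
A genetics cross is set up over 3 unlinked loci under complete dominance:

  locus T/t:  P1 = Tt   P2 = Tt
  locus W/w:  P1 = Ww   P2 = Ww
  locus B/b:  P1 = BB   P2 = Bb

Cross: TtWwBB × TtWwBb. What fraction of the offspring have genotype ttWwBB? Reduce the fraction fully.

P(ttWwBB) = 1/16

TtWwBB gametes: TWB×2, TwB×2, tWB×2, twB×2
TtWwBb gametes: TWB×1, TWb×1, TwB×1, Twb×1, tWB×1, tWb×1, twB×1, twb×1
TtWwBB×TtWwBb grid (8·8=64): TTWWBB=2 TTWWBb=2 TTWwBB=4 TTWwBb=4 TTwwBB=2 TTwwBb=2 TtWWBB=4 TtWWBb=4 TtWwBB=8 TtWwBb=8 TtwwBB=4 TtwwBb=4 ttWWBB=2 ttWWBb=2 ttWwBB=4 ttWwBb=4 ttwwBB=2 ttwwBb=2
ttWwBB hits 4/64; gcd=4; 4÷4/64÷4 = 1/16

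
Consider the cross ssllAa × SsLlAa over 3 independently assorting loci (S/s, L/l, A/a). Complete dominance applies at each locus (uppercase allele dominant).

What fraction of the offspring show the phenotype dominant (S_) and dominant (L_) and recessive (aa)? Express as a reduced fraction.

ssllAa gametes: slA×4, sla×4
SsLlAa gametes: SLA×1, SLa×1, SlA×1, Sla×1, sLA×1, sLa×1, slA×1, sla×1
ssllAa×SsLlAa grid (8·8=64): SsLlAA=4 SsLlAa=8 SsLlaa=4 SsllAA=4 SsllAa=8 Ssllaa=4 ssLlAA=4 ssLlAa=8 ssLlaa=4 ssllAA=4 ssllAa=8 ssllaa=4
S_ L_ aa hits 4/64; gcd=4; 4÷4/64÷4 = 1/16

P(S_ L_ aa) = 1/16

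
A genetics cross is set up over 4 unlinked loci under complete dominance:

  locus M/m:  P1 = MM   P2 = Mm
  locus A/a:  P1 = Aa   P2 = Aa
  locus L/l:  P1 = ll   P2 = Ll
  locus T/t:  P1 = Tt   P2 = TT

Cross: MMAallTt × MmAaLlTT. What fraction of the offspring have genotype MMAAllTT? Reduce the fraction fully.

MMAallTt gametes: MAlT×4, MAlt×4, MalT×4, Malt×4
MmAaLlTT gametes: MALT×2, MAlT×2, MaLT×2, MalT×2, mALT×2, mAlT×2, maLT×2, malT×2
MMAallTt×MmAaLlTT grid (16·16=256): MMAALlTT=8 MMAALlTt=8 MMAAllTT=8 MMAAllTt=8 MMAaLlTT=16 MMAaLlTt=16 MMAallTT=16 MMAallTt=16 MMaaLlTT=8 MMaaLlTt=8 MMaallTT=8 MMaallTt=8 MmAALlTT=8 MmAALlTt=8 MmAAllTT=8 MmAAllTt=8 MmAaLlTT=16 MmAaLlTt=16 MmAallTT=16 MmAallTt=16 MmaaLlTT=8 MmaaLlTt=8 MmaallTT=8 MmaallTt=8
MMAAllTT hits 8/256; gcd=8; 8÷8/256÷8 = 1/32

P(MMAAllTT) = 1/32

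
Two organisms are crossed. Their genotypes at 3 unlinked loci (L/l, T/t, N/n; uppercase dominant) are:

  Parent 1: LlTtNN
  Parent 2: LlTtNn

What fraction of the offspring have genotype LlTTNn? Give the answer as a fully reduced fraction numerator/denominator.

P(LlTTNn) = 1/16

LlTtNN gametes: LTN×2, LtN×2, lTN×2, ltN×2
LlTtNn gametes: LTN×1, LTn×1, LtN×1, Ltn×1, lTN×1, lTn×1, ltN×1, ltn×1
LlTtNN×LlTtNn grid (8·8=64): LLTTNN=2 LLTTNn=2 LLTtNN=4 LLTtNn=4 LLttNN=2 LLttNn=2 LlTTNN=4 LlTTNn=4 LlTtNN=8 LlTtNn=8 LlttNN=4 LlttNn=4 llTTNN=2 llTTNn=2 llTtNN=4 llTtNn=4 llttNN=2 llttNn=2
LlTTNn hits 4/64; gcd=4; 4÷4/64÷4 = 1/16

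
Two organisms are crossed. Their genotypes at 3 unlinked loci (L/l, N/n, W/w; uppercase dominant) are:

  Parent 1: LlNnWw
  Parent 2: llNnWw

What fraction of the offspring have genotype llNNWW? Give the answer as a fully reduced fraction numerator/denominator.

LlNnWw gametes: LNW×1, LNw×1, LnW×1, Lnw×1, lNW×1, lNw×1, lnW×1, lnw×1
llNnWw gametes: lNW×2, lNw×2, lnW×2, lnw×2
LlNnWw×llNnWw grid (8·8=64): LlNNWW=2 LlNNWw=4 LlNNww=2 LlNnWW=4 LlNnWw=8 LlNnww=4 LlnnWW=2 LlnnWw=4 Llnnww=2 llNNWW=2 llNNWw=4 llNNww=2 llNnWW=4 llNnWw=8 llNnww=4 llnnWW=2 llnnWw=4 llnnww=2
llNNWW hits 2/64; gcd=2; 2÷2/64÷2 = 1/32

P(llNNWW) = 1/32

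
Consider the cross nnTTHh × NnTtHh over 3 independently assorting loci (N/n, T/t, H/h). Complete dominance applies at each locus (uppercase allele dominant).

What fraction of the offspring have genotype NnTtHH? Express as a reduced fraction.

nnTTHh gametes: nTH×4, nTh×4
NnTtHh gametes: NTH×1, NTh×1, NtH×1, Nth×1, nTH×1, nTh×1, ntH×1, nth×1
nnTTHh×NnTtHh grid (8·8=64): NnTTHH=4 NnTTHh=8 NnTThh=4 NnTtHH=4 NnTtHh=8 NnTthh=4 nnTTHH=4 nnTTHh=8 nnTThh=4 nnTtHH=4 nnTtHh=8 nnTthh=4
NnTtHH hits 4/64; gcd=4; 4÷4/64÷4 = 1/16

P(NnTtHH) = 1/16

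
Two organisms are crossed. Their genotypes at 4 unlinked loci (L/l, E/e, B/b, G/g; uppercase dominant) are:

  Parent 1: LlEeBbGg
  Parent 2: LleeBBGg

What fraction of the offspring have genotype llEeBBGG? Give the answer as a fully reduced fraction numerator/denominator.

LlEeBbGg gametes: LEBG×1, LEBg×1, LEbG×1, LEbg×1, LeBG×1, LeBg×1, LebG×1, Lebg×1, lEBG×1, lEBg×1, lEbG×1, lEbg×1, leBG×1, leBg×1, lebG×1, lebg×1
LleeBBGg gametes: LeBG×4, LeBg×4, leBG×4, leBg×4
LlEeBbGg×LleeBBGg grid (16·16=256): LLEeBBGG=4 LLEeBBGg=8 LLEeBBgg=4 LLEeBbGG=4 LLEeBbGg=8 LLEeBbgg=4 LLeeBBGG=4 LLeeBBGg=8 LLeeBBgg=4 LLeeBbGG=4 LLeeBbGg=8 LLeeBbgg=4 LlEeBBGG=8 LlEeBBGg=16 LlEeBBgg=8 LlEeBbGG=8 LlEeBbGg=16 LlEeBbgg=8 LleeBBGG=8 LleeBBGg=16 LleeBBgg=8 LleeBbGG=8 LleeBbGg=16 LleeBbgg=8 llEeBBGG=4 llEeBBGg=8 llEeBBgg=4 llEeBbGG=4 llEeBbGg=8 llEeBbgg=4 lleeBBGG=4 lleeBBGg=8 lleeBBgg=4 lleeBbGG=4 lleeBbGg=8 lleeBbgg=4
llEeBBGG hits 4/256; gcd=4; 4÷4/256÷4 = 1/64

P(llEeBBGG) = 1/64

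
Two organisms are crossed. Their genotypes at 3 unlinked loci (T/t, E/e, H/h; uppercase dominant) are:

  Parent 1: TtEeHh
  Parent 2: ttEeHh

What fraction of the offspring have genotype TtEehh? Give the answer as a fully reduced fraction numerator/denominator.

TtEeHh gametes: TEH×1, TEh×1, TeH×1, Teh×1, tEH×1, tEh×1, teH×1, teh×1
ttEeHh gametes: tEH×2, tEh×2, teH×2, teh×2
TtEeHh×ttEeHh grid (8·8=64): TtEEHH=2 TtEEHh=4 TtEEhh=2 TtEeHH=4 TtEeHh=8 TtEehh=4 TteeHH=2 TteeHh=4 Tteehh=2 ttEEHH=2 ttEEHh=4 ttEEhh=2 ttEeHH=4 ttEeHh=8 ttEehh=4 tteeHH=2 tteeHh=4 tteehh=2
TtEehh hits 4/64; gcd=4; 4÷4/64÷4 = 1/16

P(TtEehh) = 1/16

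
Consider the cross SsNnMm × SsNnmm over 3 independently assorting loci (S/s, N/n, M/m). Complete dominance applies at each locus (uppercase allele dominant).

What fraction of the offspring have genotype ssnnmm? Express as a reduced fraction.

P(ssnnmm) = 1/32

SsNnMm gametes: SNM×1, SNm×1, SnM×1, Snm×1, sNM×1, sNm×1, snM×1, snm×1
SsNnmm gametes: SNm×2, Snm×2, sNm×2, snm×2
SsNnMm×SsNnmm grid (8·8=64): SSNNMm=2 SSNNmm=2 SSNnMm=4 SSNnmm=4 SSnnMm=2 SSnnmm=2 SsNNMm=4 SsNNmm=4 SsNnMm=8 SsNnmm=8 SsnnMm=4 Ssnnmm=4 ssNNMm=2 ssNNmm=2 ssNnMm=4 ssNnmm=4 ssnnMm=2 ssnnmm=2
ssnnmm hits 2/64; gcd=2; 2÷2/64÷2 = 1/32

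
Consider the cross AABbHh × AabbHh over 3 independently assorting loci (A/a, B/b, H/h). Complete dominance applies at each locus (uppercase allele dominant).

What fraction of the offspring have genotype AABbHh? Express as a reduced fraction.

AABbHh gametes: ABH×2, ABh×2, AbH×2, Abh×2
AabbHh gametes: AbH×2, Abh×2, abH×2, abh×2
AABbHh×AabbHh grid (8·8=64): AABbHH=4 AABbHh=8 AABbhh=4 AAbbHH=4 AAbbHh=8 AAbbhh=4 AaBbHH=4 AaBbHh=8 AaBbhh=4 AabbHH=4 AabbHh=8 Aabbhh=4
AABbHh hits 8/64; gcd=8; 8÷8/64÷8 = 1/8

P(AABbHh) = 1/8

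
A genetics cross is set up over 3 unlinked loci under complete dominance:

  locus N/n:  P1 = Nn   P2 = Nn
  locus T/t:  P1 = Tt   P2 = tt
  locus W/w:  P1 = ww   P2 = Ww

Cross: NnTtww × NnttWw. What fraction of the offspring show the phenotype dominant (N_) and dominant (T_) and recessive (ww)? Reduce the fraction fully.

NnTtww gametes: NTw×2, Ntw×2, nTw×2, ntw×2
NnttWw gametes: NtW×2, Ntw×2, ntW×2, ntw×2
NnTtww×NnttWw grid (8·8=64): NNTtWw=4 NNTtww=4 NNttWw=4 NNttww=4 NnTtWw=8 NnTtww=8 NnttWw=8 Nnttww=8 nnTtWw=4 nnTtww=4 nnttWw=4 nnttww=4
N_ T_ ww hits 12/64; gcd=4; 12÷4/64÷4 = 3/16

P(N_ T_ ww) = 3/16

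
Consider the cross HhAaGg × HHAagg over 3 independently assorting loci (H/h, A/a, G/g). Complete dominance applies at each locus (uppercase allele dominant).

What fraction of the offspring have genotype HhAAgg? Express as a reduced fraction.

HhAaGg gametes: HAG×1, HAg×1, HaG×1, Hag×1, hAG×1, hAg×1, haG×1, hag×1
HHAagg gametes: HAg×4, Hag×4
HhAaGg×HHAagg grid (8·8=64): HHAAGg=4 HHAAgg=4 HHAaGg=8 HHAagg=8 HHaaGg=4 HHaagg=4 HhAAGg=4 HhAAgg=4 HhAaGg=8 HhAagg=8 HhaaGg=4 Hhaagg=4
HhAAgg hits 4/64; gcd=4; 4÷4/64÷4 = 1/16

P(HhAAgg) = 1/16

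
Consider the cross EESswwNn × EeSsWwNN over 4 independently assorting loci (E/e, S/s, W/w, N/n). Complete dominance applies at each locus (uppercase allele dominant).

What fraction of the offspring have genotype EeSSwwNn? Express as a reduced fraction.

P(EeSSwwNn) = 1/32

EESswwNn gametes: ESwN×4, ESwn×4, EswN×4, Eswn×4
EeSsWwNN gametes: ESWN×2, ESwN×2, EsWN×2, EswN×2, eSWN×2, eSwN×2, esWN×2, eswN×2
EESswwNn×EeSsWwNN grid (16·16=256): EESSWwNN=8 EESSWwNn=8 EESSwwNN=8 EESSwwNn=8 EESsWwNN=16 EESsWwNn=16 EESswwNN=16 EESswwNn=16 EEssWwNN=8 EEssWwNn=8 EEsswwNN=8 EEsswwNn=8 EeSSWwNN=8 EeSSWwNn=8 EeSSwwNN=8 EeSSwwNn=8 EeSsWwNN=16 EeSsWwNn=16 EeSswwNN=16 EeSswwNn=16 EessWwNN=8 EessWwNn=8 EesswwNN=8 EesswwNn=8
EeSSwwNn hits 8/256; gcd=8; 8÷8/256÷8 = 1/32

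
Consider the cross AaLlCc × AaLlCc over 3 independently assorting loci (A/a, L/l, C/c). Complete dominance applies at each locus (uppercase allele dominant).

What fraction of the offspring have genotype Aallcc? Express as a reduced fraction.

AaLlCc gametes: ALC×1, ALc×1, AlC×1, Alc×1, aLC×1, aLc×1, alC×1, alc×1
AaLlCc gametes: ALC×1, ALc×1, AlC×1, Alc×1, aLC×1, aLc×1, alC×1, alc×1
AaLlCc×AaLlCc grid (8·8=64): AALLCC=1 AALLCc=2 AALLcc=1 AALlCC=2 AALlCc=4 AALlcc=2 AAllCC=1 AAllCc=2 AAllcc=1 AaLLCC=2 AaLLCc=4 AaLLcc=2 AaLlCC=4 AaLlCc=8 AaLlcc=4 AallCC=2 AallCc=4 Aallcc=2 aaLLCC=1 aaLLCc=2 aaLLcc=1 aaLlCC=2 aaLlCc=4 aaLlcc=2 aallCC=1 aallCc=2 aallcc=1
Aallcc hits 2/64; gcd=2; 2÷2/64÷2 = 1/32

P(Aallcc) = 1/32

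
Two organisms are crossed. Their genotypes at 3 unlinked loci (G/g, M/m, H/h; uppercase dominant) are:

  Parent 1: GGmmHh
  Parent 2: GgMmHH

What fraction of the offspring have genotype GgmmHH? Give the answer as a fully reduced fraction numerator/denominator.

P(GgmmHH) = 1/8

GGmmHh gametes: GmH×4, Gmh×4
GgMmHH gametes: GMH×2, GmH×2, gMH×2, gmH×2
GGmmHh×GgMmHH grid (8·8=64): GGMmHH=8 GGMmHh=8 GGmmHH=8 GGmmHh=8 GgMmHH=8 GgMmHh=8 GgmmHH=8 GgmmHh=8
GgmmHH hits 8/64; gcd=8; 8÷8/64÷8 = 1/8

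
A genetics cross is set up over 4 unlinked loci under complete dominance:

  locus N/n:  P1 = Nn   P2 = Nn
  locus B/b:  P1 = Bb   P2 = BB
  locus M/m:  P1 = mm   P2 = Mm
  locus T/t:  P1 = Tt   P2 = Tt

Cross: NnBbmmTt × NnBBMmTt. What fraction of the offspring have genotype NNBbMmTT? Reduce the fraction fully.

P(NNBbMmTT) = 1/64

NnBbmmTt gametes: NBmT×2, NBmt×2, NbmT×2, Nbmt×2, nBmT×2, nBmt×2, nbmT×2, nbmt×2
NnBBMmTt gametes: NBMT×2, NBMt×2, NBmT×2, NBmt×2, nBMT×2, nBMt×2, nBmT×2, nBmt×2
NnBbmmTt×NnBBMmTt grid (16·16=256): NNBBMmTT=4 NNBBMmTt=8 NNBBMmtt=4 NNBBmmTT=4 NNBBmmTt=8 NNBBmmtt=4 NNBbMmTT=4 NNBbMmTt=8 NNBbMmtt=4 NNBbmmTT=4 NNBbmmTt=8 NNBbmmtt=4 NnBBMmTT=8 NnBBMmTt=16 NnBBMmtt=8 NnBBmmTT=8 NnBBmmTt=16 NnBBmmtt=8 NnBbMmTT=8 NnBbMmTt=16 NnBbMmtt=8 NnBbmmTT=8 NnBbmmTt=16 NnBbmmtt=8 nnBBMmTT=4 nnBBMmTt=8 nnBBMmtt=4 nnBBmmTT=4 nnBBmmTt=8 nnBBmmtt=4 nnBbMmTT=4 nnBbMmTt=8 nnBbMmtt=4 nnBbmmTT=4 nnBbmmTt=8 nnBbmmtt=4
NNBbMmTT hits 4/256; gcd=4; 4÷4/256÷4 = 1/64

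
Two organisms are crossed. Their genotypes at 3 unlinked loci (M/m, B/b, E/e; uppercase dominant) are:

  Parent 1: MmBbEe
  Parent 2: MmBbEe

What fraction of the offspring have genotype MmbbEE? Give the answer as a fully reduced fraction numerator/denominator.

P(MmbbEE) = 1/32

MmBbEe gametes: MBE×1, MBe×1, MbE×1, Mbe×1, mBE×1, mBe×1, mbE×1, mbe×1
MmBbEe gametes: MBE×1, MBe×1, MbE×1, Mbe×1, mBE×1, mBe×1, mbE×1, mbe×1
MmBbEe×MmBbEe grid (8·8=64): MMBBEE=1 MMBBEe=2 MMBBee=1 MMBbEE=2 MMBbEe=4 MMBbee=2 MMbbEE=1 MMbbEe=2 MMbbee=1 MmBBEE=2 MmBBEe=4 MmBBee=2 MmBbEE=4 MmBbEe=8 MmBbee=4 MmbbEE=2 MmbbEe=4 Mmbbee=2 mmBBEE=1 mmBBEe=2 mmBBee=1 mmBbEE=2 mmBbEe=4 mmBbee=2 mmbbEE=1 mmbbEe=2 mmbbee=1
MmbbEE hits 2/64; gcd=2; 2÷2/64÷2 = 1/32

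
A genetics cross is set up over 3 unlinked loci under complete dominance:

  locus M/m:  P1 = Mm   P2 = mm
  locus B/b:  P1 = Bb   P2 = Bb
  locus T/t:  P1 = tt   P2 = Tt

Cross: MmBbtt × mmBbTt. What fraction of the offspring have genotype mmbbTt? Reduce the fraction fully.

P(mmbbTt) = 1/16

MmBbtt gametes: MBt×2, Mbt×2, mBt×2, mbt×2
mmBbTt gametes: mBT×2, mBt×2, mbT×2, mbt×2
MmBbtt×mmBbTt grid (8·8=64): MmBBTt=4 MmBBtt=4 MmBbTt=8 MmBbtt=8 MmbbTt=4 Mmbbtt=4 mmBBTt=4 mmBBtt=4 mmBbTt=8 mmBbtt=8 mmbbTt=4 mmbbtt=4
mmbbTt hits 4/64; gcd=4; 4÷4/64÷4 = 1/16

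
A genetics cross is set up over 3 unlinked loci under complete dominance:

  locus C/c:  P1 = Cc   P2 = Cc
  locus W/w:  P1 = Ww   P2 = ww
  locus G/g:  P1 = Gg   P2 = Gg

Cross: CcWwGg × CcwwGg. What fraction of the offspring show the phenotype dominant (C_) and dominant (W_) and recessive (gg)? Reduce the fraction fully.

P(C_ W_ gg) = 3/32

CcWwGg gametes: CWG×1, CWg×1, CwG×1, Cwg×1, cWG×1, cWg×1, cwG×1, cwg×1
CcwwGg gametes: CwG×2, Cwg×2, cwG×2, cwg×2
CcWwGg×CcwwGg grid (8·8=64): CCWwGG=2 CCWwGg=4 CCWwgg=2 CCwwGG=2 CCwwGg=4 CCwwgg=2 CcWwGG=4 CcWwGg=8 CcWwgg=4 CcwwGG=4 CcwwGg=8 Ccwwgg=4 ccWwGG=2 ccWwGg=4 ccWwgg=2 ccwwGG=2 ccwwGg=4 ccwwgg=2
C_ W_ gg hits 6/64; gcd=2; 6÷2/64÷2 = 3/32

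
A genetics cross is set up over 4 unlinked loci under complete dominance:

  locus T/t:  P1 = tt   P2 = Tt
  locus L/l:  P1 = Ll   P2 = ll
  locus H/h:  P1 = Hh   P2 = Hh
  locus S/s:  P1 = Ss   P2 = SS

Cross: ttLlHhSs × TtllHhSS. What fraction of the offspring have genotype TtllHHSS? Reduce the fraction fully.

ttLlHhSs gametes: tLHS×2, tLHs×2, tLhS×2, tLhs×2, tlHS×2, tlHs×2, tlhS×2, tlhs×2
TtllHhSS gametes: TlHS×4, TlhS×4, tlHS×4, tlhS×4
ttLlHhSs×TtllHhSS grid (16·16=256): TtLlHHSS=8 TtLlHHSs=8 TtLlHhSS=16 TtLlHhSs=16 TtLlhhSS=8 TtLlhhSs=8 TtllHHSS=8 TtllHHSs=8 TtllHhSS=16 TtllHhSs=16 TtllhhSS=8 TtllhhSs=8 ttLlHHSS=8 ttLlHHSs=8 ttLlHhSS=16 ttLlHhSs=16 ttLlhhSS=8 ttLlhhSs=8 ttllHHSS=8 ttllHHSs=8 ttllHhSS=16 ttllHhSs=16 ttllhhSS=8 ttllhhSs=8
TtllHHSS hits 8/256; gcd=8; 8÷8/256÷8 = 1/32

P(TtllHHSS) = 1/32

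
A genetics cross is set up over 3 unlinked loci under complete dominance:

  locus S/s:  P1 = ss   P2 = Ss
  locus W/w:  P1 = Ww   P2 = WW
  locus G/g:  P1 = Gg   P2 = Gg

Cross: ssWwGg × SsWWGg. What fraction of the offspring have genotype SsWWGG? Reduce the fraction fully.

P(SsWWGG) = 1/16

ssWwGg gametes: sWG×2, sWg×2, swG×2, swg×2
SsWWGg gametes: SWG×2, SWg×2, sWG×2, sWg×2
ssWwGg×SsWWGg grid (8·8=64): SsWWGG=4 SsWWGg=8 SsWWgg=4 SsWwGG=4 SsWwGg=8 SsWwgg=4 ssWWGG=4 ssWWGg=8 ssWWgg=4 ssWwGG=4 ssWwGg=8 ssWwgg=4
SsWWGG hits 4/64; gcd=4; 4÷4/64÷4 = 1/16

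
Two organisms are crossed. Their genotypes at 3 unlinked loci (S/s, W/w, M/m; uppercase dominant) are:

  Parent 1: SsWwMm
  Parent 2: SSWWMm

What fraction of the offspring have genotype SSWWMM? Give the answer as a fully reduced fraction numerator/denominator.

SsWwMm gametes: SWM×1, SWm×1, SwM×1, Swm×1, sWM×1, sWm×1, swM×1, swm×1
SSWWMm gametes: SWM×4, SWm×4
SsWwMm×SSWWMm grid (8·8=64): SSWWMM=4 SSWWMm=8 SSWWmm=4 SSWwMM=4 SSWwMm=8 SSWwmm=4 SsWWMM=4 SsWWMm=8 SsWWmm=4 SsWwMM=4 SsWwMm=8 SsWwmm=4
SSWWMM hits 4/64; gcd=4; 4÷4/64÷4 = 1/16

P(SSWWMM) = 1/16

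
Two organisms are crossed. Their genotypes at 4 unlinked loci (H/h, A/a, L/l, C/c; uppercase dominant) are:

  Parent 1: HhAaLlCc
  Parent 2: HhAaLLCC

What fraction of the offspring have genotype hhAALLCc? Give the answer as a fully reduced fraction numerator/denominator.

P(hhAALLCc) = 1/64

HhAaLlCc gametes: HALC×1, HALc×1, HAlC×1, HAlc×1, HaLC×1, HaLc×1, HalC×1, Halc×1, hALC×1, hALc×1, hAlC×1, hAlc×1, haLC×1, haLc×1, halC×1, halc×1
HhAaLLCC gametes: HALC×4, HaLC×4, hALC×4, haLC×4
HhAaLlCc×HhAaLLCC grid (16·16=256): HHAALLCC=4 HHAALLCc=4 HHAALlCC=4 HHAALlCc=4 HHAaLLCC=8 HHAaLLCc=8 HHAaLlCC=8 HHAaLlCc=8 HHaaLLCC=4 HHaaLLCc=4 HHaaLlCC=4 HHaaLlCc=4 HhAALLCC=8 HhAALLCc=8 HhAALlCC=8 HhAALlCc=8 HhAaLLCC=16 HhAaLLCc=16 HhAaLlCC=16 HhAaLlCc=16 HhaaLLCC=8 HhaaLLCc=8 HhaaLlCC=8 HhaaLlCc=8 hhAALLCC=4 hhAALLCc=4 hhAALlCC=4 hhAALlCc=4 hhAaLLCC=8 hhAaLLCc=8 hhAaLlCC=8 hhAaLlCc=8 hhaaLLCC=4 hhaaLLCc=4 hhaaLlCC=4 hhaaLlCc=4
hhAALLCc hits 4/256; gcd=4; 4÷4/256÷4 = 1/64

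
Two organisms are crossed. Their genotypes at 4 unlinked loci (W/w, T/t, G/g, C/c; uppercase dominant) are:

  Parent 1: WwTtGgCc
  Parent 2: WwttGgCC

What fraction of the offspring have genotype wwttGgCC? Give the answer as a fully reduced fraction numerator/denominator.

P(wwttGgCC) = 1/32

WwTtGgCc gametes: WTGC×1, WTGc×1, WTgC×1, WTgc×1, WtGC×1, WtGc×1, WtgC×1, Wtgc×1, wTGC×1, wTGc×1, wTgC×1, wTgc×1, wtGC×1, wtGc×1, wtgC×1, wtgc×1
WwttGgCC gametes: WtGC×4, WtgC×4, wtGC×4, wtgC×4
WwTtGgCc×WwttGgCC grid (16·16=256): WWTtGGCC=4 WWTtGGCc=4 WWTtGgCC=8 WWTtGgCc=8 WWTtggCC=4 WWTtggCc=4 WWttGGCC=4 WWttGGCc=4 WWttGgCC=8 WWttGgCc=8 WWttggCC=4 WWttggCc=4 WwTtGGCC=8 WwTtGGCc=8 WwTtGgCC=16 WwTtGgCc=16 WwTtggCC=8 WwTtggCc=8 WwttGGCC=8 WwttGGCc=8 WwttGgCC=16 WwttGgCc=16 WwttggCC=8 WwttggCc=8 wwTtGGCC=4 wwTtGGCc=4 wwTtGgCC=8 wwTtGgCc=8 wwTtggCC=4 wwTtggCc=4 wwttGGCC=4 wwttGGCc=4 wwttGgCC=8 wwttGgCc=8 wwttggCC=4 wwttggCc=4
wwttGgCC hits 8/256; gcd=8; 8÷8/256÷8 = 1/32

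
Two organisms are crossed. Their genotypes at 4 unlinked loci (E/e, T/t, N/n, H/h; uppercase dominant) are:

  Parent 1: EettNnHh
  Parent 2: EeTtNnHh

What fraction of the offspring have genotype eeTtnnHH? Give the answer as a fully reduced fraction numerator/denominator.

EettNnHh gametes: EtNH×2, EtNh×2, EtnH×2, Etnh×2, etNH×2, etNh×2, etnH×2, etnh×2
EeTtNnHh gametes: ETNH×1, ETNh×1, ETnH×1, ETnh×1, EtNH×1, EtNh×1, EtnH×1, Etnh×1, eTNH×1, eTNh×1, eTnH×1, eTnh×1, etNH×1, etNh×1, etnH×1, etnh×1
EettNnHh×EeTtNnHh grid (16·16=256): EETtNNHH=2 EETtNNHh=4 EETtNNhh=2 EETtNnHH=4 EETtNnHh=8 EETtNnhh=4 EETtnnHH=2 EETtnnHh=4 EETtnnhh=2 EEttNNHH=2 EEttNNHh=4 EEttNNhh=2 EEttNnHH=4 EEttNnHh=8 EEttNnhh=4 EEttnnHH=2 EEttnnHh=4 EEttnnhh=2 EeTtNNHH=4 EeTtNNHh=8 EeTtNNhh=4 EeTtNnHH=8 EeTtNnHh=16 EeTtNnhh=8 EeTtnnHH=4 EeTtnnHh=8 EeTtnnhh=4 EettNNHH=4 EettNNHh=8 EettNNhh=4 EettNnHH=8 EettNnHh=16 EettNnhh=8 EettnnHH=4 EettnnHh=8 Eettnnhh=4 eeTtNNHH=2 eeTtNNHh=4 eeTtNNhh=2 eeTtNnHH=4 eeTtNnHh=8 eeTtNnhh=4 eeTtnnHH=2 eeTtnnHh=4 eeTtnnhh=2 eettNNHH=2 eettNNHh=4 eettNNhh=2 eettNnHH=4 eettNnHh=8 eettNnhh=4 eettnnHH=2 eettnnHh=4 eettnnhh=2
eeTtnnHH hits 2/256; gcd=2; 2÷2/256÷2 = 1/128

P(eeTtnnHH) = 1/128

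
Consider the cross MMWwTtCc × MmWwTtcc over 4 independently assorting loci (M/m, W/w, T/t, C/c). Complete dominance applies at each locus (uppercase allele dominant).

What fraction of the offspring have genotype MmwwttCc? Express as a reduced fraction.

P(MmwwttCc) = 1/64

MMWwTtCc gametes: MWTC×2, MWTc×2, MWtC×2, MWtc×2, MwTC×2, MwTc×2, MwtC×2, Mwtc×2
MmWwTtcc gametes: MWTc×2, MWtc×2, MwTc×2, Mwtc×2, mWTc×2, mWtc×2, mwTc×2, mwtc×2
MMWwTtCc×MmWwTtcc grid (16·16=256): MMWWTTCc=4 MMWWTTcc=4 MMWWTtCc=8 MMWWTtcc=8 MMWWttCc=4 MMWWttcc=4 MMWwTTCc=8 MMWwTTcc=8 MMWwTtCc=16 MMWwTtcc=16 MMWwttCc=8 MMWwttcc=8 MMwwTTCc=4 MMwwTTcc=4 MMwwTtCc=8 MMwwTtcc=8 MMwwttCc=4 MMwwttcc=4 MmWWTTCc=4 MmWWTTcc=4 MmWWTtCc=8 MmWWTtcc=8 MmWWttCc=4 MmWWttcc=4 MmWwTTCc=8 MmWwTTcc=8 MmWwTtCc=16 MmWwTtcc=16 MmWwttCc=8 MmWwttcc=8 MmwwTTCc=4 MmwwTTcc=4 MmwwTtCc=8 MmwwTtcc=8 MmwwttCc=4 Mmwwttcc=4
MmwwttCc hits 4/256; gcd=4; 4÷4/256÷4 = 1/64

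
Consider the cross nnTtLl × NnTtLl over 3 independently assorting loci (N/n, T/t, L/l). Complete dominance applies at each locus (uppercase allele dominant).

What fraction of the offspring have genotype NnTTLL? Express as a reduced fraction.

nnTtLl gametes: nTL×2, nTl×2, ntL×2, ntl×2
NnTtLl gametes: NTL×1, NTl×1, NtL×1, Ntl×1, nTL×1, nTl×1, ntL×1, ntl×1
nnTtLl×NnTtLl grid (8·8=64): NnTTLL=2 NnTTLl=4 NnTTll=2 NnTtLL=4 NnTtLl=8 NnTtll=4 NnttLL=2 NnttLl=4 Nnttll=2 nnTTLL=2 nnTTLl=4 nnTTll=2 nnTtLL=4 nnTtLl=8 nnTtll=4 nnttLL=2 nnttLl=4 nnttll=2
NnTTLL hits 2/64; gcd=2; 2÷2/64÷2 = 1/32

P(NnTTLL) = 1/32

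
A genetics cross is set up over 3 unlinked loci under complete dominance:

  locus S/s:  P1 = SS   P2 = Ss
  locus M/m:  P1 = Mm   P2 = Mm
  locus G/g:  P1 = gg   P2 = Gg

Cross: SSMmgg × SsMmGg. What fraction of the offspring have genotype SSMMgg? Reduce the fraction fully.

P(SSMMgg) = 1/16

SSMmgg gametes: SMg×4, Smg×4
SsMmGg gametes: SMG×1, SMg×1, SmG×1, Smg×1, sMG×1, sMg×1, smG×1, smg×1
SSMmgg×SsMmGg grid (8·8=64): SSMMGg=4 SSMMgg=4 SSMmGg=8 SSMmgg=8 SSmmGg=4 SSmmgg=4 SsMMGg=4 SsMMgg=4 SsMmGg=8 SsMmgg=8 SsmmGg=4 Ssmmgg=4
SSMMgg hits 4/64; gcd=4; 4÷4/64÷4 = 1/16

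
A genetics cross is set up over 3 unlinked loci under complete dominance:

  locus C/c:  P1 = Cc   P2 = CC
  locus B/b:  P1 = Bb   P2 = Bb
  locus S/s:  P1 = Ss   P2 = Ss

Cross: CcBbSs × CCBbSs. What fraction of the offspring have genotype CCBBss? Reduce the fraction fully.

P(CCBBss) = 1/32

CcBbSs gametes: CBS×1, CBs×1, CbS×1, Cbs×1, cBS×1, cBs×1, cbS×1, cbs×1
CCBbSs gametes: CBS×2, CBs×2, CbS×2, Cbs×2
CcBbSs×CCBbSs grid (8·8=64): CCBBSS=2 CCBBSs=4 CCBBss=2 CCBbSS=4 CCBbSs=8 CCBbss=4 CCbbSS=2 CCbbSs=4 CCbbss=2 CcBBSS=2 CcBBSs=4 CcBBss=2 CcBbSS=4 CcBbSs=8 CcBbss=4 CcbbSS=2 CcbbSs=4 Ccbbss=2
CCBBss hits 2/64; gcd=2; 2÷2/64÷2 = 1/32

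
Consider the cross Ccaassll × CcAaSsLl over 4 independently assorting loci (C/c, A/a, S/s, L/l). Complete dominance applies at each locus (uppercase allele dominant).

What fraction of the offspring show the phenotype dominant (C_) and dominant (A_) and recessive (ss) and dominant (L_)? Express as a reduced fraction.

P(C_ A_ ss L_) = 3/32

Ccaassll gametes: Casl×8, casl×8
CcAaSsLl gametes: CASL×1, CASl×1, CAsL×1, CAsl×1, CaSL×1, CaSl×1, CasL×1, Casl×1, cASL×1, cASl×1, cAsL×1, cAsl×1, caSL×1, caSl×1, casL×1, casl×1
Ccaassll×CcAaSsLl grid (16·16=256): CCAaSsLl=8 CCAaSsll=8 CCAassLl=8 CCAassll=8 CCaaSsLl=8 CCaaSsll=8 CCaassLl=8 CCaassll=8 CcAaSsLl=16 CcAaSsll=16 CcAassLl=16 CcAassll=16 CcaaSsLl=16 CcaaSsll=16 CcaassLl=16 Ccaassll=16 ccAaSsLl=8 ccAaSsll=8 ccAassLl=8 ccAassll=8 ccaaSsLl=8 ccaaSsll=8 ccaassLl=8 ccaassll=8
C_ A_ ss L_ hits 24/256; gcd=8; 24÷8/256÷8 = 3/32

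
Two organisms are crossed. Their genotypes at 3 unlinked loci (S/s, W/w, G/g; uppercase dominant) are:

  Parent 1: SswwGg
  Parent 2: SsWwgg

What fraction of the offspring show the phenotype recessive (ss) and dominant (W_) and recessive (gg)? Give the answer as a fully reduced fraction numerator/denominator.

P(ss W_ gg) = 1/16

SswwGg gametes: SwG×2, Swg×2, swG×2, swg×2
SsWwgg gametes: SWg×2, Swg×2, sWg×2, swg×2
SswwGg×SsWwgg grid (8·8=64): SSWwGg=4 SSWwgg=4 SSwwGg=4 SSwwgg=4 SsWwGg=8 SsWwgg=8 SswwGg=8 Sswwgg=8 ssWwGg=4 ssWwgg=4 sswwGg=4 sswwgg=4
ss W_ gg hits 4/64; gcd=4; 4÷4/64÷4 = 1/16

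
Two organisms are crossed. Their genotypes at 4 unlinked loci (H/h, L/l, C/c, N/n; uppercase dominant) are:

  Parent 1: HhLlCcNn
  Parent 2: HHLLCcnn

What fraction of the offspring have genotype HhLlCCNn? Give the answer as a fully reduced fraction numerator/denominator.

HhLlCcNn gametes: HLCN×1, HLCn×1, HLcN×1, HLcn×1, HlCN×1, HlCn×1, HlcN×1, Hlcn×1, hLCN×1, hLCn×1, hLcN×1, hLcn×1, hlCN×1, hlCn×1, hlcN×1, hlcn×1
HHLLCcnn gametes: HLCn×8, HLcn×8
HhLlCcNn×HHLLCcnn grid (16·16=256): HHLLCCNn=8 HHLLCCnn=8 HHLLCcNn=16 HHLLCcnn=16 HHLLccNn=8 HHLLccnn=8 HHLlCCNn=8 HHLlCCnn=8 HHLlCcNn=16 HHLlCcnn=16 HHLlccNn=8 HHLlccnn=8 HhLLCCNn=8 HhLLCCnn=8 HhLLCcNn=16 HhLLCcnn=16 HhLLccNn=8 HhLLccnn=8 HhLlCCNn=8 HhLlCCnn=8 HhLlCcNn=16 HhLlCcnn=16 HhLlccNn=8 HhLlccnn=8
HhLlCCNn hits 8/256; gcd=8; 8÷8/256÷8 = 1/32

P(HhLlCCNn) = 1/32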